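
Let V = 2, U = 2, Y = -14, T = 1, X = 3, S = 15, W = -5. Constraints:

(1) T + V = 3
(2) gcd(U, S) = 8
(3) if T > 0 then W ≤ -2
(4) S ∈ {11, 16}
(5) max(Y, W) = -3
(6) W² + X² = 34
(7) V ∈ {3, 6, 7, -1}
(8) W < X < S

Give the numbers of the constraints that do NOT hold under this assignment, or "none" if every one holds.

(1) T + V = 1 + 2 = 3 — holds.
(2) gcd(2, 15) = 1, not 8 — fails.
(3) T = 1 > 0, so we need W ≤ -2; W = -5 ≤ -2 — holds.
(4) S = 15 is not in {11, 16} — fails.
(5) max(-14, -5) = -5, not -3 — fails.
(6) W² + X² = (-5)² + 3² = 25 + 9 = 34 — holds.
(7) V = 2 is not in {3, 6, 7, -1} — fails.
(8) values -5 < 3 < 15 — holds.

Constraints 2, 4, 5, 7 do not hold.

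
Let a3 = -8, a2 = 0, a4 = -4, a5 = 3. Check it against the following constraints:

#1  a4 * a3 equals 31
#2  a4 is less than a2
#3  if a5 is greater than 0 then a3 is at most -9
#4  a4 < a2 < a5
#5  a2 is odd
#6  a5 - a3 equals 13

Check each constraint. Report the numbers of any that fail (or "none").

Violated: 1, 3, 5, and 6.

#1 a4 * a3 = -4 * (-8) = 32, not 31 — fails.
#2 a4 = -4, a2 = 0; -4 < 0 — holds.
#3 a5 = 3 > 0, so we need a3 ≤ -9; but a3 = -8 > -9 — fails.
#4 values -4 < 0 < 3 — holds.
#5 a2 = 0 is even — fails.
#6 a5 - a3 = 3 - (-8) = 11, not 13 — fails.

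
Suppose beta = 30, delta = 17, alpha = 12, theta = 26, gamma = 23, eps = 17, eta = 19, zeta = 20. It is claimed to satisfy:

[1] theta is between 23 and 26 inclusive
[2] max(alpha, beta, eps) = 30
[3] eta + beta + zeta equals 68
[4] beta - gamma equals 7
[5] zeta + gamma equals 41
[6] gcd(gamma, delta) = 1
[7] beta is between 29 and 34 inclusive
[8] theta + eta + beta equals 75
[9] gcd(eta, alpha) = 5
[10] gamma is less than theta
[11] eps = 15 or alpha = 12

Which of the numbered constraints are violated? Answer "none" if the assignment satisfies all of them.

Constraints 3, 5, 9 do not hold.

[1] theta = 26 lies in [23, 26] — holds.
[2] max(12, 30, 17) = 30 — holds.
[3] eta + beta + zeta = 19 + 30 + 20 = 69, not 68 — does not hold.
[4] beta - gamma = 30 - 23 = 7 — holds.
[5] zeta + gamma = 20 + 23 = 43, not 41 — does not hold.
[6] gcd(23, 17) = 1 — holds.
[7] beta = 30 lies in [29, 34] — holds.
[8] theta + eta + beta = 26 + 19 + 30 = 75 — holds.
[9] gcd(19, 12) = 1, not 5 — does not hold.
[10] gamma = 23, theta = 26; 23 < 26 — holds.
[11] eps = 17 ≠ 15, but alpha = 12 = 12 (second disjunct) — holds.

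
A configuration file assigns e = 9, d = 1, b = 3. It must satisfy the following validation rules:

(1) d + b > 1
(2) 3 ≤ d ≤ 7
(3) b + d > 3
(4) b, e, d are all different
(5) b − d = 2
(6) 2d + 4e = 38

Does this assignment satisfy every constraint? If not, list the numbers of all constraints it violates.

Violated: 2.

(1) d + b = 1 + 3 = 4; 4 > 1  yes
(2) d = 1 is outside [3, 7]  no
(3) b + d = 3 + 1 = 4; 4 > 3  yes
(4) values 3, 9, 1 are pairwise distinct  yes
(5) b − d = 3 − 1 = 2  yes
(6) 2d + 4e = 2(1) + 4(9) = 38  yes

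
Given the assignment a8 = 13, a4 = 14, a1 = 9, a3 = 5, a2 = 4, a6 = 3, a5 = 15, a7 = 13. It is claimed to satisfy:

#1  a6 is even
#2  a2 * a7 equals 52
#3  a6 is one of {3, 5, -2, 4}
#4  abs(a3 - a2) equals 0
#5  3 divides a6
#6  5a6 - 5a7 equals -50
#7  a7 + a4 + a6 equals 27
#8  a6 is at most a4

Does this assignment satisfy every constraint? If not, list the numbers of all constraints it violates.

#1 a6 = 3 is odd — does not hold.
#2 a2 * a7 = 4 * 13 = 52 — holds.
#3 a6 = 3 is in {3, 5, -2, 4} — holds.
#4 abs(5 - 4) = 1, not 0 — does not hold.
#5 3 / 3 = 1, so 3 divides 3 — holds.
#6 5a6 - 5a7 = 5(3) - 5(13) = -50 — holds.
#7 a7 + a4 + a6 = 13 + 14 + 3 = 30, not 27 — does not hold.
#8 a6 = 3, a4 = 14; 3 ≤ 14 — holds.

Constraints 1, 4, and 7 do not hold.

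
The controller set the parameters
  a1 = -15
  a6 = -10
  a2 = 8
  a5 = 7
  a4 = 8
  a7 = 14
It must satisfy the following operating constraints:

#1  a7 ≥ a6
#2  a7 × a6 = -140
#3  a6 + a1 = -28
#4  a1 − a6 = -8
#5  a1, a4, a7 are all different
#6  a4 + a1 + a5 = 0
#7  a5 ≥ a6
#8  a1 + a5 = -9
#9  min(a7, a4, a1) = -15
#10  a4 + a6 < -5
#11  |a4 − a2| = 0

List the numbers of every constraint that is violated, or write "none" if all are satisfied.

#1 a7 = 14, a6 = -10; 14 ≥ -10  yes
#2 a7 × a6 = 14 × (-10) = -140  yes
#3 a6 + a1 = -10 + (-15) = -25, not -28  no
#4 a1 − a6 = -15 − (-10) = -5, not -8  no
#5 values -15, 8, 14 are pairwise distinct  yes
#6 a4 + a1 + a5 = 8 + (-15) + 7 = 0  yes
#7 a5 = 7, a6 = -10; 7 ≥ -10  yes
#8 a1 + a5 = -15 + 7 = -8, not -9  no
#9 min(14, 8, -15) = -15  yes
#10 a4 + a6 = 8 + (-10) = -2; -2 ≥ -5, bound -5 not met  no
#11 |8 − 8| = 0  yes

Constraints 3, 4, 8, 10 are violated.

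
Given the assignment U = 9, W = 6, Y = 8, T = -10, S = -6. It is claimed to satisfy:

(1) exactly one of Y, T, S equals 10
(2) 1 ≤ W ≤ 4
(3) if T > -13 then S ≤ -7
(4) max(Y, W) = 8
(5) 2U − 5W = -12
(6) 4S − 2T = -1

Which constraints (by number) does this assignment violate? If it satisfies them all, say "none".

(1) Y=8, T=-10, S=-6; 0 of them equal 10, not exactly one — violated.
(2) W = 6 is outside [1, 4] — violated.
(3) T = -10 > -13, so we need S ≤ -7; but S = -6 > -7 — violated.
(4) max(8, 6) = 8 — OK.
(5) 2U − 5W = 2(9) − 5(6) = -12 — OK.
(6) 4S − 2T = 4(-6) − 2(-10) = -4, not -1 — violated.

Constraints 1, 2, 3, and 6 do not hold.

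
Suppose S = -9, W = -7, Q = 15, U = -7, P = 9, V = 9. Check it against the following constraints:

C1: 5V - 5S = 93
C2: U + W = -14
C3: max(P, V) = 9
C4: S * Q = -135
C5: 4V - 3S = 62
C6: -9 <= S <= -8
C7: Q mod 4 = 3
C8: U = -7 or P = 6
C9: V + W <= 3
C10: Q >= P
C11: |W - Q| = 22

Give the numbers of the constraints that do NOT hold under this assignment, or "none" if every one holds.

C1: 5V - 5S = 5(9) - 5(-9) = 90, not 93  ✗
C2: U + W = -7 + (-7) = -14  ✓
C3: max(9, 9) = 9  ✓
C4: S * Q = -9 * 15 = -135  ✓
C5: 4V - 3S = 4(9) - 3(-9) = 63, not 62  ✗
C6: S = -9 lies in [-9, -8]  ✓
C7: 15 mod 4 = 3  ✓
C8: U = -7 = -7 (first disjunct)  ✓
C9: V + W = 9 + (-7) = 2; 2 ≤ 3  ✓
C10: Q = 15, P = 9; 15 ≥ 9  ✓
C11: |-7 - 15| = 22  ✓

No — constraints 1, 5 are not satisfied.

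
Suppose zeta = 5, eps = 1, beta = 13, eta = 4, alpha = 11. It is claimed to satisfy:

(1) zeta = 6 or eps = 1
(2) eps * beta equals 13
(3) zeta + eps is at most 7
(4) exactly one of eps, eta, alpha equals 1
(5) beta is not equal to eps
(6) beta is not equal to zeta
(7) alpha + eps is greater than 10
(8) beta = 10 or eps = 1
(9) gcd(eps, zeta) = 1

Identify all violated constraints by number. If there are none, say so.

Yes — all constraints hold.

(1) zeta = 5 ≠ 6, but eps = 1 = 1 (second disjunct)  holds
(2) eps * beta = 1 * 13 = 13  holds
(3) zeta + eps = 5 + 1 = 6; 6 ≤ 7  holds
(4) eps=1, eta=4, alpha=11; 1 of them equals 1  holds
(5) beta = 13, eps = 1; distinct  holds
(6) beta = 13, zeta = 5; distinct  holds
(7) alpha + eps = 11 + 1 = 12; 12 > 10  holds
(8) beta = 13 ≠ 10, but eps = 1 = 1 (second disjunct)  holds
(9) gcd(1, 5) = 1  holds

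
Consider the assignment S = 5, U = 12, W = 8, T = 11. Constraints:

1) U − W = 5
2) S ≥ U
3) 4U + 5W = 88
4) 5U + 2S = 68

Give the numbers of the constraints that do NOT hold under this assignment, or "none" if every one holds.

No — constraints 1, 2, and 4 are not satisfied.

1) U − W = 12 − 8 = 4, not 5  ✗
2) S = 5, U = 12; 5 < 12 (want ≥)  ✗
3) 4U + 5W = 4(12) + 5(8) = 88  ✓
4) 5U + 2S = 5(12) + 2(5) = 70, not 68  ✗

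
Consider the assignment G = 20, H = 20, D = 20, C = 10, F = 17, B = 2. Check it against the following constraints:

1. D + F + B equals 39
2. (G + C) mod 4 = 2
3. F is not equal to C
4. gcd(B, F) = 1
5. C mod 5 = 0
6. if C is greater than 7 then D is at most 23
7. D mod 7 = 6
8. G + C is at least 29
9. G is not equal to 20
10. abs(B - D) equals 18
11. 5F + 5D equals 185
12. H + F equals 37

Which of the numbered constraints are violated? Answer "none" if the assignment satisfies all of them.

1. D + F + B = 20 + 17 + 2 = 39  ✓
2. G + C = 30; 30 mod 4 = 2  ✓
3. F = 17, C = 10; distinct  ✓
4. gcd(2, 17) = 1  ✓
5. 10 mod 5 = 0  ✓
6. C = 10 > 7, so we need D ≤ 23; D = 20 ≤ 23  ✓
7. 20 mod 7 = 6  ✓
8. G + C = 20 + 10 = 30; 30 ≥ 29  ✓
9. G = 20, but 20 is required to differ  ✗
10. abs(2 - 20) = 18  ✓
11. 5F + 5D = 5(17) + 5(20) = 185  ✓
12. H + F = 20 + 17 = 37  ✓

Constraint 9 does not hold.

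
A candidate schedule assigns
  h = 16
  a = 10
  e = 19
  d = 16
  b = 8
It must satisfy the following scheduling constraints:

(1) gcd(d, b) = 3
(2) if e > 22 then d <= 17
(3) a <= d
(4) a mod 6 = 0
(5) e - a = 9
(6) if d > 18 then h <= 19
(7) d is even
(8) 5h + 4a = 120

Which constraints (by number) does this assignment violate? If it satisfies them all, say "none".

(1) gcd(16, 8) = 8, not 3 — violated.
(2) e = 19, not > 22; antecedent false, conditional vacuously true — satisfied.
(3) a = 10, d = 16; 10 ≤ 16 — satisfied.
(4) 10 mod 6 = 4, not 0 — violated.
(5) e - a = 19 - 10 = 9 — satisfied.
(6) d = 16, not > 18; antecedent false, conditional vacuously true — satisfied.
(7) d = 16 is even — satisfied.
(8) 5h + 4a = 5(16) + 4(10) = 120 — satisfied.

No — constraints 1, 4 are not satisfied.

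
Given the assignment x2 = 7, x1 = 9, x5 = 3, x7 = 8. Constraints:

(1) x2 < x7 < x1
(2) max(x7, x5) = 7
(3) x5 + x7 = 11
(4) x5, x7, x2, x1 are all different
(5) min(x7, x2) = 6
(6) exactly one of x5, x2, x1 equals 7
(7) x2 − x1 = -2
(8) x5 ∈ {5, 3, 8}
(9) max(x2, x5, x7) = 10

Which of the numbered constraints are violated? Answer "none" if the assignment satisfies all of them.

(1) values 7 < 8 < 9  ✔
(2) max(8, 3) = 8, not 7  ✘
(3) x5 + x7 = 3 + 8 = 11  ✔
(4) values 3, 8, 7, 9 are pairwise distinct  ✔
(5) min(8, 7) = 7, not 6  ✘
(6) x5=3, x2=7, x1=9; 1 of them equals 7  ✔
(7) x2 − x1 = 7 − 9 = -2  ✔
(8) x5 = 3 is in {5, 3, 8}  ✔
(9) max(7, 3, 8) = 8, not 10  ✘

Constraints 2, 5, 9 do not hold.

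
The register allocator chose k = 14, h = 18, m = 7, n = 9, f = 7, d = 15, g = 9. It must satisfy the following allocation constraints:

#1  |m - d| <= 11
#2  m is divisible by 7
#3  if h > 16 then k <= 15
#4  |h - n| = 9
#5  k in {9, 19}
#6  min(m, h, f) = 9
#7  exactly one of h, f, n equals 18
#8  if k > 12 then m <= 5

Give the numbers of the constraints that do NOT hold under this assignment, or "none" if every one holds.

#1 |7 - 15| = 8; 8 ≤ 11 — holds.
#2 7 / 7 = 1, so 7 divides 7 — holds.
#3 h = 18 > 16, so we need k ≤ 15; k = 14 ≤ 15 — holds.
#4 |18 - 9| = 9 — holds.
#5 k = 14 is not in {9, 19} — fails.
#6 min(7, 18, 7) = 7, not 9 — fails.
#7 h=18, f=7, n=9; 1 of them equals 18 — holds.
#8 k = 14 > 12, so we need m ≤ 5; but m = 7 > 5 — fails.

Constraints 5, 6, 8 do not hold.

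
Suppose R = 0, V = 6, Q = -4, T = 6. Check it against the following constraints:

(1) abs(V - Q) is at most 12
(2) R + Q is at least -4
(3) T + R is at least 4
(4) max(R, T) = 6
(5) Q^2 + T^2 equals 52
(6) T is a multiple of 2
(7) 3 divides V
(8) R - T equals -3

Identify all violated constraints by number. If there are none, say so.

Constraint 8 is violated.

(1) abs(6 - (-4)) = 10; 10 ≤ 12 — satisfied.
(2) R + Q = 0 + (-4) = -4; -4 ≥ -4 — satisfied.
(3) T + R = 6 + 0 = 6; 6 ≥ 4 — satisfied.
(4) max(0, 6) = 6 — satisfied.
(5) Q^2 + T^2 = (-4)^2 + 6^2 = 16 + 36 = 52 — satisfied.
(6) 6 / 2 = 3, so 2 divides 6 — satisfied.
(7) 6 / 3 = 2, so 3 divides 6 — satisfied.
(8) R - T = 0 - 6 = -6, not -3 — violated.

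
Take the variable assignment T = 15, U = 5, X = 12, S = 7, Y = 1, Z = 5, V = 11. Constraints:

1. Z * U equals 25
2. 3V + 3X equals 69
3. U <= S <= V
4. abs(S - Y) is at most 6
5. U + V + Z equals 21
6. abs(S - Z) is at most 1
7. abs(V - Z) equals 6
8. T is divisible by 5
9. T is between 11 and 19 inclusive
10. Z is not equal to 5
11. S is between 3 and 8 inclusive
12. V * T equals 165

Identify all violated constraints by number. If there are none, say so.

1. Z * U = 5 * 5 = 25 — holds.
2. 3V + 3X = 3(11) + 3(12) = 69 — holds.
3. values 5 <= 7 <= 11 — holds.
4. abs(7 - 1) = 6; 6 ≤ 6 — holds.
5. U + V + Z = 5 + 11 + 5 = 21 — holds.
6. abs(7 - 5) = 2; 2 > 1, exceeds bound 1 — does not hold.
7. abs(11 - 5) = 6 — holds.
8. 15 / 5 = 3, so 5 divides 15 — holds.
9. T = 15 lies in [11, 19] — holds.
10. Z = 5, but 5 is required to differ — does not hold.
11. S = 7 lies in [3, 8] — holds.
12. V * T = 11 * 15 = 165 — holds.

Violated: 6, 10.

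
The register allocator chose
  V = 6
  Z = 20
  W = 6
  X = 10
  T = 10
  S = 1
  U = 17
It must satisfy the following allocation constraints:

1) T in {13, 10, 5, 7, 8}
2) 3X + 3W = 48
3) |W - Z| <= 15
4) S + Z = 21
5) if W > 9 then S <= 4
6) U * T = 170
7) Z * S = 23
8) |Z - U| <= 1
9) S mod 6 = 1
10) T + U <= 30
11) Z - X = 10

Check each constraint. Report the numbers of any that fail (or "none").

1) T = 10 is in {13, 10, 5, 7, 8} — satisfied.
2) 3X + 3W = 3(10) + 3(6) = 48 — satisfied.
3) |6 - 20| = 14; 14 ≤ 15 — satisfied.
4) S + Z = 1 + 20 = 21 — satisfied.
5) W = 6, not > 9; antecedent false, conditional vacuously true — satisfied.
6) U * T = 17 * 10 = 170 — satisfied.
7) Z * S = 20 * 1 = 20, not 23 — violated.
8) |20 - 17| = 3; 3 > 1, exceeds bound 1 — violated.
9) 1 mod 6 = 1 — satisfied.
10) T + U = 10 + 17 = 27; 27 ≤ 30 — satisfied.
11) Z - X = 20 - 10 = 10 — satisfied.

Constraints 7 and 8 are violated.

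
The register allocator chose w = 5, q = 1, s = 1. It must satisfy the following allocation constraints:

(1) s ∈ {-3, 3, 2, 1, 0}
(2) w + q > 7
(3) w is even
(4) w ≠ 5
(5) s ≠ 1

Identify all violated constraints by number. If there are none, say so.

The assignment fails constraints 2, 3, 4, and 5.

(1) s = 1 is in {-3, 3, 2, 1, 0} — OK.
(2) w + q = 5 + 1 = 6; 6 ≤ 7, bound 7 not met — violated.
(3) w = 5 is odd — violated.
(4) w = 5, but 5 is required to differ — violated.
(5) s = 1, but 1 is required to differ — violated.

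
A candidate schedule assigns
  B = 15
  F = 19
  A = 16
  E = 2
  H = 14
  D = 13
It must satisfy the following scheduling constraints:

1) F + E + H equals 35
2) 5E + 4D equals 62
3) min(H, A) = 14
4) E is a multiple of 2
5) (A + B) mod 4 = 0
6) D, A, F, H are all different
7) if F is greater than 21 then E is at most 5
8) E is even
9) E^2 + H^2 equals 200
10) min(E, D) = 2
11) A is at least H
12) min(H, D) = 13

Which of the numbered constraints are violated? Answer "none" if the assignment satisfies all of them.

Constraint 5 is violated.

1) F + E + H = 19 + 2 + 14 = 35  holds
2) 5E + 4D = 5(2) + 4(13) = 62  holds
3) min(14, 16) = 14  holds
4) 2 / 2 = 1, so 2 divides 2  holds
5) A + B = 31; 31 mod 4 = 3, not 0  fails
6) values 13, 16, 19, 14 are pairwise distinct  holds
7) F = 19, not > 21; antecedent false, conditional vacuously true  holds
8) E = 2 is even  holds
9) E^2 + H^2 = 2^2 + 14^2 = 4 + 196 = 200  holds
10) min(2, 13) = 2  holds
11) A = 16, H = 14; 16 ≥ 14  holds
12) min(14, 13) = 13  holds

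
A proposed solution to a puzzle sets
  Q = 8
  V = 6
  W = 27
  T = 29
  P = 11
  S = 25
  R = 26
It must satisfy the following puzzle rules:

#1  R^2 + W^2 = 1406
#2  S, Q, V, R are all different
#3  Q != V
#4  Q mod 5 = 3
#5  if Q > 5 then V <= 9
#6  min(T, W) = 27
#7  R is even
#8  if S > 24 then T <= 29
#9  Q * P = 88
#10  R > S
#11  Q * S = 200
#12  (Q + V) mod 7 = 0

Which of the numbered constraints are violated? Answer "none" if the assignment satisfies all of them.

#1 R^2 + W^2 = 26^2 + 27^2 = 676 + 729 = 1405, not 1406 — violated.
#2 values 25, 8, 6, 26 are pairwise distinct — OK.
#3 Q = 8, V = 6; distinct — OK.
#4 8 mod 5 = 3 — OK.
#5 Q = 8 > 5, so we need V ≤ 9; V = 6 ≤ 9 — OK.
#6 min(29, 27) = 27 — OK.
#7 R = 26 is even — OK.
#8 S = 25 > 24, so we need T ≤ 29; T = 29 ≤ 29 — OK.
#9 Q * P = 8 * 11 = 88 — OK.
#10 R = 26, S = 25; 26 > 25 — OK.
#11 Q * S = 8 * 25 = 200 — OK.
#12 Q + V = 14; 14 mod 7 = 0 — OK.

No — constraint 1 is not satisfied.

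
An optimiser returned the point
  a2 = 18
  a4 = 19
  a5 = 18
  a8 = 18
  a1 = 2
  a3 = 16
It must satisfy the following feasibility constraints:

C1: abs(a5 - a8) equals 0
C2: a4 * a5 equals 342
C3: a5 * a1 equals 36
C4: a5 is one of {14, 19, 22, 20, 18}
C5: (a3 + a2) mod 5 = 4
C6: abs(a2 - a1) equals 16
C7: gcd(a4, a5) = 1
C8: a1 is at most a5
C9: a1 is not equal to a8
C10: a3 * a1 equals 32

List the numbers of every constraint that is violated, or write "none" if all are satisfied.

C1: abs(18 - 18) = 0 — holds.
C2: a4 * a5 = 19 * 18 = 342 — holds.
C3: a5 * a1 = 18 * 2 = 36 — holds.
C4: a5 = 18 is in {14, 19, 22, 20, 18} — holds.
C5: a3 + a2 = 34; 34 mod 5 = 4 — holds.
C6: abs(18 - 2) = 16 — holds.
C7: gcd(19, 18) = 1 — holds.
C8: a1 = 2, a5 = 18; 2 ≤ 18 — holds.
C9: a1 = 2, a8 = 18; distinct — holds.
C10: a3 * a1 = 16 * 2 = 32 — holds.

Yes — all constraints hold.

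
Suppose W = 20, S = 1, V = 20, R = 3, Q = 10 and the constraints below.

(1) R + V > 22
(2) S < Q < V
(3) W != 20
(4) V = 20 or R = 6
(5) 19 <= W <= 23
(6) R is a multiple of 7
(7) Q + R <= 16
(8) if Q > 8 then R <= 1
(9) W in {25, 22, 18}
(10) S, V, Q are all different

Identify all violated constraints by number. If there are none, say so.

(1) R + V = 3 + 20 = 23; 23 > 22  true
(2) values 1 < 10 < 20  true
(3) W = 20, but 20 is required to differ  false
(4) V = 20 = 20 (first disjunct)  true
(5) W = 20 lies in [19, 23]  true
(6) 3 = 7*0 + 3, so 7 does not divide 3  false
(7) Q + R = 10 + 3 = 13; 13 ≤ 16  true
(8) Q = 10 > 8, so we need R ≤ 1; but R = 3 > 1  false
(9) W = 20 is not in {25, 22, 18}  false
(10) values 1, 20, 10 are pairwise distinct  true

The assignment fails constraints 3, 6, 8, and 9.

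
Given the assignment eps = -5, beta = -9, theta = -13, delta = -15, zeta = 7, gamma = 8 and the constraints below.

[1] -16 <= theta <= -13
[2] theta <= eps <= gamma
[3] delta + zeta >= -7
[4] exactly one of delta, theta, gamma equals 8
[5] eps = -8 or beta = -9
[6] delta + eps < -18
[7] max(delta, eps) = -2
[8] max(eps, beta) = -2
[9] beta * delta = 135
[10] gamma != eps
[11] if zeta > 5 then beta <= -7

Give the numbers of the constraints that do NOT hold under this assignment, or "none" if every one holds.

[1] theta = -13 lies in [-16, -13]  true
[2] values -13 <= -5 <= 8  true
[3] delta + zeta = -15 + 7 = -8; -8 < -7, bound -7 not met  false
[4] delta=-15, theta=-13, gamma=8; 1 of them equals 8  true
[5] eps = -5 ≠ -8, but beta = -9 = -9 (second disjunct)  true
[6] delta + eps = -15 + (-5) = -20; -20 < -18  true
[7] max(-15, -5) = -5, not -2  false
[8] max(-5, -9) = -5, not -2  false
[9] beta * delta = -9 * (-15) = 135  true
[10] gamma = 8, eps = -5; distinct  true
[11] zeta = 7 > 5, so we need beta ≤ -7; beta = -9 ≤ -7  true

No — constraints 3, 7, and 8 are not satisfied.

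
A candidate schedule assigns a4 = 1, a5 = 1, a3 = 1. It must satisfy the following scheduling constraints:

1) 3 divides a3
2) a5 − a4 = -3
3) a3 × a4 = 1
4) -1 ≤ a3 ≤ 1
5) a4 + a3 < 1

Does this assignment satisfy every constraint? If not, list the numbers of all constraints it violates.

1) 1 = 3×0 + 1, so 3 does not divide 1  no
2) a5 − a4 = 1 − 1 = 0, not -3  no
3) a3 × a4 = 1 × 1 = 1  yes
4) a3 = 1 lies in [-1, 1]  yes
5) a4 + a3 = 1 + 1 = 2; 2 ≥ 1, bound 1 not met  no

Violated: 1, 2, and 5.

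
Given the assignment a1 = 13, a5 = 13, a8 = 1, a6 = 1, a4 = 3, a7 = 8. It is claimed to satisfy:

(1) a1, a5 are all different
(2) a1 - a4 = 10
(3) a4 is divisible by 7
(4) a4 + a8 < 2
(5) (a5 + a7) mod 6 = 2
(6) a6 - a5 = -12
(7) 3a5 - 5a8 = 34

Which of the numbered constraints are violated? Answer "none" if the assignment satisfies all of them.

Constraints 1, 3, 4, and 5 do not hold.

(1) a1 = a5 = 13, not all different  FAIL
(2) a1 - a4 = 13 - 3 = 10  OK
(3) 3 = 7*0 + 3, so 7 does not divide 3  FAIL
(4) a4 + a8 = 3 + 1 = 4; 4 ≥ 2, bound 2 not met  FAIL
(5) a5 + a7 = 21; 21 mod 6 = 3, not 2  FAIL
(6) a6 - a5 = 1 - 13 = -12  OK
(7) 3a5 - 5a8 = 3(13) - 5(1) = 34  OK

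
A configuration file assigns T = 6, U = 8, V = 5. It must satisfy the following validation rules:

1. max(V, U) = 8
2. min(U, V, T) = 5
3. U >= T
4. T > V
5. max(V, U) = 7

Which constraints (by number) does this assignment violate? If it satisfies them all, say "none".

Constraint 5 is violated.

1. max(5, 8) = 8  OK
2. min(8, 5, 6) = 5  OK
3. U = 8, T = 6; 8 ≥ 6  OK
4. T = 6, V = 5; 6 > 5  OK
5. max(5, 8) = 8, not 7  FAIL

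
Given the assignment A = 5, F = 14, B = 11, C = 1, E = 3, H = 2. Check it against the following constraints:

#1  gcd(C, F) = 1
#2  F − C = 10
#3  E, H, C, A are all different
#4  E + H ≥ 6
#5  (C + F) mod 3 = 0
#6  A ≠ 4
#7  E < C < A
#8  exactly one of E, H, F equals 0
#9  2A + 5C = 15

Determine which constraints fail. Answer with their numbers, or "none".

The assignment fails constraints 2, 4, 7, and 8.

#1 gcd(1, 14) = 1 — holds.
#2 F − C = 14 − 1 = 13, not 10 — does not hold.
#3 values 3, 2, 1, 5 are pairwise distinct — holds.
#4 E + H = 3 + 2 = 5; 5 < 6, bound 6 not met — does not hold.
#5 C + F = 15; 15 mod 3 = 0 — holds.
#6 A = 5, and 5 ≠ 4 — holds.
#7 values 3, 1, 5; E = 3 is not < C = 1 — does not hold.
#8 E=3, H=2, F=14; 0 of them equal 0, not exactly one — does not hold.
#9 2A + 5C = 2(5) + 5(1) = 15 — holds.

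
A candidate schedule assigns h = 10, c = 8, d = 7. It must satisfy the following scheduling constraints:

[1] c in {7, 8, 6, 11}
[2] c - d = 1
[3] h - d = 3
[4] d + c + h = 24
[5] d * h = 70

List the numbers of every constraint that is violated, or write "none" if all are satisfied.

Constraint 4 is violated.

[1] c = 8 is in {7, 8, 6, 11} — satisfied.
[2] c - d = 8 - 7 = 1 — satisfied.
[3] h - d = 10 - 7 = 3 — satisfied.
[4] d + c + h = 7 + 8 + 10 = 25, not 24 — violated.
[5] d * h = 7 * 10 = 70 — satisfied.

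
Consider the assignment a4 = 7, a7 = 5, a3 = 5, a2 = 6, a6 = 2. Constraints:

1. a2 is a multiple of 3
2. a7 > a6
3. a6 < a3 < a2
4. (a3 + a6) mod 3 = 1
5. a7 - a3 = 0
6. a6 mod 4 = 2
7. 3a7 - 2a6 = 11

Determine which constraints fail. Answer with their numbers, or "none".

1. 6 / 3 = 2, so 3 divides 6 — holds.
2. a7 = 5, a6 = 2; 5 > 2 — holds.
3. values 2 < 5 < 6 — holds.
4. a3 + a6 = 7; 7 mod 3 = 1 — holds.
5. a7 - a3 = 5 - 5 = 0 — holds.
6. 2 mod 4 = 2 — holds.
7. 3a7 - 2a6 = 3(5) - 2(2) = 11 — holds.

All constraints are satisfied.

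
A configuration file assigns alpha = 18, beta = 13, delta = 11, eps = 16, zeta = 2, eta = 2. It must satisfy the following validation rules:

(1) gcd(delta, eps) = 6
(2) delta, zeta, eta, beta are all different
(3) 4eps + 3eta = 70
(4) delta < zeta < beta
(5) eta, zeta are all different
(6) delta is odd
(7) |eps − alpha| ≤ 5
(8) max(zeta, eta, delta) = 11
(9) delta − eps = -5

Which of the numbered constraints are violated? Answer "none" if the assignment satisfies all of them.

(1) gcd(11, 16) = 1, not 6 — violated.
(2) zeta = eta = 2, not all different — violated.
(3) 4eps + 3eta = 4(16) + 3(2) = 70 — OK.
(4) values 11, 2, 13; delta = 11 is not < zeta = 2 — violated.
(5) eta = zeta = 2, not all different — violated.
(6) delta = 11 is odd — OK.
(7) |16 − 18| = 2; 2 ≤ 5 — OK.
(8) max(2, 2, 11) = 11 — OK.
(9) delta − eps = 11 − 16 = -5 — OK.

No — constraints 1, 2, 4, 5 are not satisfied.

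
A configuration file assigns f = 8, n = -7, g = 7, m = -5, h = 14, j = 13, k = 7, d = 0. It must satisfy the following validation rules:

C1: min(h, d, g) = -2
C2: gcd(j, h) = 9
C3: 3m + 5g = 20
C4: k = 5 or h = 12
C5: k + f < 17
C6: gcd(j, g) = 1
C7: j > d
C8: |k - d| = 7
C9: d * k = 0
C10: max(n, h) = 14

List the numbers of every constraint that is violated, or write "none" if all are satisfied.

Constraints 1, 2, and 4 are violated.

C1: min(14, 0, 7) = 0, not -2  no
C2: gcd(13, 14) = 1, not 9  no
C3: 3m + 5g = 3(-5) + 5(7) = 20  yes
C4: k = 7 ≠ 5 and h = 14 ≠ 12; both disjuncts false  no
C5: k + f = 7 + 8 = 15; 15 < 17  yes
C6: gcd(13, 7) = 1  yes
C7: j = 13, d = 0; 13 > 0  yes
C8: |7 - 0| = 7  yes
C9: d * k = 0 * 7 = 0  yes
C10: max(-7, 14) = 14  yes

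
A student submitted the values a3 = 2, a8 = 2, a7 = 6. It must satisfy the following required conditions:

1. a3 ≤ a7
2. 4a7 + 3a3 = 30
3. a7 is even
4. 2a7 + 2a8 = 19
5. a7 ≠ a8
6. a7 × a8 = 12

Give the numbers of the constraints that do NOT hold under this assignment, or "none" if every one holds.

1. a3 = 2, a7 = 6; 2 ≤ 6  ✓
2. 4a7 + 3a3 = 4(6) + 3(2) = 30  ✓
3. a7 = 6 is even  ✓
4. 2a7 + 2a8 = 2(6) + 2(2) = 16, not 19  ✗
5. a7 = 6, a8 = 2; distinct  ✓
6. a7 × a8 = 6 × 2 = 12  ✓

Constraint 4 is violated.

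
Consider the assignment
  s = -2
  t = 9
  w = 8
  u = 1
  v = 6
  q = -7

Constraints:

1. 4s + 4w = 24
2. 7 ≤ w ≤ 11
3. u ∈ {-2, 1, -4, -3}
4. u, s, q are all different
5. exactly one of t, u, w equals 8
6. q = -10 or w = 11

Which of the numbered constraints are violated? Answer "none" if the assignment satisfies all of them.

1. 4s + 4w = 4(-2) + 4(8) = 24  OK
2. w = 8 lies in [7, 11]  OK
3. u = 1 is in {-2, 1, -4, -3}  OK
4. values 1, -2, -7 are pairwise distinct  OK
5. t=9, u=1, w=8; 1 of them equals 8  OK
6. q = -7 ≠ -10 and w = 8 ≠ 11; both disjuncts false  FAIL

Violated: 6.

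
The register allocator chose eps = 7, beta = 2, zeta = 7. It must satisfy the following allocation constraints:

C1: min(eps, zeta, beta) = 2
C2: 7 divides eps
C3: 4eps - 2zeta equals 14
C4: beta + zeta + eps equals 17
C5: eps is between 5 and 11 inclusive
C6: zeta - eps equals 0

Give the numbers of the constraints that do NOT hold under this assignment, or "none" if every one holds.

C1: min(7, 7, 2) = 2 — OK.
C2: 7 / 7 = 1, so 7 divides 7 — OK.
C3: 4eps - 2zeta = 4(7) - 2(7) = 14 — OK.
C4: beta + zeta + eps = 2 + 7 + 7 = 16, not 17 — violated.
C5: eps = 7 lies in [5, 11] — OK.
C6: zeta - eps = 7 - 7 = 0 — OK.

No — constraint 4 is not satisfied.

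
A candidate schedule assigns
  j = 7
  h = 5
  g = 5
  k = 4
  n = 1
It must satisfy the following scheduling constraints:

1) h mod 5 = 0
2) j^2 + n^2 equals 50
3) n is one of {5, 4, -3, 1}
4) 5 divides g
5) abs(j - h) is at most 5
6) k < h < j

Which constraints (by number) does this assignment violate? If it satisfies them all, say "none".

The assignment satisfies every constraint.

1) 5 mod 5 = 0  ✓
2) j^2 + n^2 = 7^2 + 1^2 = 49 + 1 = 50  ✓
3) n = 1 is in {5, 4, -3, 1}  ✓
4) 5 / 5 = 1, so 5 divides 5  ✓
5) abs(7 - 5) = 2; 2 ≤ 5  ✓
6) values 4 < 5 < 7  ✓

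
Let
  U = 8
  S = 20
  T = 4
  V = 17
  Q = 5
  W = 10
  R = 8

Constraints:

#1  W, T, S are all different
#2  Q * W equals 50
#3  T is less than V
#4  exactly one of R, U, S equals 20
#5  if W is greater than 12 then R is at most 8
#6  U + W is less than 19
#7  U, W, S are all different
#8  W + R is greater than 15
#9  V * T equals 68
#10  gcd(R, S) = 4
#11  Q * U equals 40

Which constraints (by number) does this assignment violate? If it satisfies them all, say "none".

#1 values 10, 4, 20 are pairwise distinct — holds.
#2 Q * W = 5 * 10 = 50 — holds.
#3 T = 4, V = 17; 4 < 17 — holds.
#4 R=8, U=8, S=20; 1 of them equals 20 — holds.
#5 W = 10, not > 12; antecedent false, conditional vacuously true — holds.
#6 U + W = 8 + 10 = 18; 18 < 19 — holds.
#7 values 8, 10, 20 are pairwise distinct — holds.
#8 W + R = 10 + 8 = 18; 18 > 15 — holds.
#9 V * T = 17 * 4 = 68 — holds.
#10 gcd(8, 20) = 4 — holds.
#11 Q * U = 5 * 8 = 40 — holds.

None — every constraint holds.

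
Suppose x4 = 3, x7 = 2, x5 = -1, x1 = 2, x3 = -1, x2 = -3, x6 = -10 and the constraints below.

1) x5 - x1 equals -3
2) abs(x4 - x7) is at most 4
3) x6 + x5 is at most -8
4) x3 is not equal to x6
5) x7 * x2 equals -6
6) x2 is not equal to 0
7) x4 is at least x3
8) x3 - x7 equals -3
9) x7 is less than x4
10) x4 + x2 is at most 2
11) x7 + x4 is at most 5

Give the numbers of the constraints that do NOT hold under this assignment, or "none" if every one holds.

1) x5 - x1 = -1 - 2 = -3 — holds.
2) abs(3 - 2) = 1; 1 ≤ 4 — holds.
3) x6 + x5 = -10 + (-1) = -11; -11 ≤ -8 — holds.
4) x3 = -1, x6 = -10; distinct — holds.
5) x7 * x2 = 2 * (-3) = -6 — holds.
6) x2 = -3, and -3 ≠ 0 — holds.
7) x4 = 3, x3 = -1; 3 ≥ -1 — holds.
8) x3 - x7 = -1 - 2 = -3 — holds.
9) x7 = 2, x4 = 3; 2 < 3 — holds.
10) x4 + x2 = 3 + (-3) = 0; 0 ≤ 2 — holds.
11) x7 + x4 = 2 + 3 = 5; 5 ≤ 5 — holds.

No violations.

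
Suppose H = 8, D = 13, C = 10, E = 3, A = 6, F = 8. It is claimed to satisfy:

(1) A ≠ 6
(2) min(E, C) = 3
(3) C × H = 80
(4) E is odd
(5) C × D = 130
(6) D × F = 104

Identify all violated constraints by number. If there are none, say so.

(1) A = 6, but 6 is required to differ — does not hold.
(2) min(3, 10) = 3 — holds.
(3) C × H = 10 × 8 = 80 — holds.
(4) E = 3 is odd — holds.
(5) C × D = 10 × 13 = 130 — holds.
(6) D × F = 13 × 8 = 104 — holds.

The assignment fails constraint 1.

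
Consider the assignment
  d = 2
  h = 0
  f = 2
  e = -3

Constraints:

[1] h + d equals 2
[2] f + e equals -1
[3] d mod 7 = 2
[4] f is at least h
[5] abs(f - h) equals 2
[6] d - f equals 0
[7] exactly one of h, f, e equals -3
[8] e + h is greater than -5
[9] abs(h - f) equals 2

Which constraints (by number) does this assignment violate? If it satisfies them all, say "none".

The assignment satisfies every constraint.

[1] h + d = 0 + 2 = 2  ✔
[2] f + e = 2 + (-3) = -1  ✔
[3] 2 mod 7 = 2  ✔
[4] f = 2, h = 0; 2 ≥ 0  ✔
[5] abs(2 - 0) = 2  ✔
[6] d - f = 2 - 2 = 0  ✔
[7] h=0, f=2, e=-3; 1 of them equals -3  ✔
[8] e + h = -3 + 0 = -3; -3 > -5  ✔
[9] abs(0 - 2) = 2  ✔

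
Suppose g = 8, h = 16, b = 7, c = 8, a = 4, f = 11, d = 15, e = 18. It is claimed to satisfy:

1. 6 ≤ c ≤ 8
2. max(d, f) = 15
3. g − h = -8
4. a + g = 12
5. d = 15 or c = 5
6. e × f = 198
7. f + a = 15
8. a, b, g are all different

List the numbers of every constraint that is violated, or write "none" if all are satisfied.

Yes — all constraints hold.

1. c = 8 lies in [6, 8]  OK
2. max(15, 11) = 15  OK
3. g − h = 8 − 16 = -8  OK
4. a + g = 4 + 8 = 12  OK
5. d = 15 = 15 (first disjunct)  OK
6. e × f = 18 × 11 = 198  OK
7. f + a = 11 + 4 = 15  OK
8. values 4, 7, 8 are pairwise distinct  OK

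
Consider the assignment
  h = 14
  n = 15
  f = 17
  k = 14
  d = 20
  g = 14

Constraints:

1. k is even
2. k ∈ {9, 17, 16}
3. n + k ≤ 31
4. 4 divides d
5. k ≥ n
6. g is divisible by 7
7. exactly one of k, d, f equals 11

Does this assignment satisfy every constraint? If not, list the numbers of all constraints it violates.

The assignment fails constraints 2, 5, and 7.

1. k = 14 is even — satisfied.
2. k = 14 is not in {9, 17, 16} — violated.
3. n + k = 15 + 14 = 29; 29 ≤ 31 — satisfied.
4. 20 / 4 = 5, so 4 divides 20 — satisfied.
5. k = 14, n = 15; 14 < 15 (want ≥) — violated.
6. 14 / 7 = 2, so 7 divides 14 — satisfied.
7. k=14, d=20, f=17; 0 of them equal 11, not exactly one — violated.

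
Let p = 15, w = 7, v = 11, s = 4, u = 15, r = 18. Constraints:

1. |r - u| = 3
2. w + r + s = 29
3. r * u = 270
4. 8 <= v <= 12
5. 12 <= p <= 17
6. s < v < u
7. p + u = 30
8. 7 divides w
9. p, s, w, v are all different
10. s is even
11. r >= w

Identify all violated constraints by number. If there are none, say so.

1. |18 - 15| = 3  OK
2. w + r + s = 7 + 18 + 4 = 29  OK
3. r * u = 18 * 15 = 270  OK
4. v = 11 lies in [8, 12]  OK
5. p = 15 lies in [12, 17]  OK
6. values 4 < 11 < 15  OK
7. p + u = 15 + 15 = 30  OK
8. 7 / 7 = 1, so 7 divides 7  OK
9. values 15, 4, 7, 11 are pairwise distinct  OK
10. s = 4 is even  OK
11. r = 18, w = 7; 18 ≥ 7  OK

The assignment satisfies every constraint.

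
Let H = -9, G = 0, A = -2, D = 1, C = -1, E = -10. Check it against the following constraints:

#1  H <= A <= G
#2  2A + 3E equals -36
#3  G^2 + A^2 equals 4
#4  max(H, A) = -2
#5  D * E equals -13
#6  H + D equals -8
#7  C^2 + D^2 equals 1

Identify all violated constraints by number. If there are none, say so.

The assignment fails constraints 2, 5, 7.

#1 values -9 <= -2 <= 0 — satisfied.
#2 2A + 3E = 2(-2) + 3(-10) = -34, not -36 — violated.
#3 G^2 + A^2 = 0^2 + (-2)^2 = 0 + 4 = 4 — satisfied.
#4 max(-9, -2) = -2 — satisfied.
#5 D * E = 1 * (-10) = -10, not -13 — violated.
#6 H + D = -9 + 1 = -8 — satisfied.
#7 C^2 + D^2 = (-1)^2 + 1^2 = 1 + 1 = 2, not 1 — violated.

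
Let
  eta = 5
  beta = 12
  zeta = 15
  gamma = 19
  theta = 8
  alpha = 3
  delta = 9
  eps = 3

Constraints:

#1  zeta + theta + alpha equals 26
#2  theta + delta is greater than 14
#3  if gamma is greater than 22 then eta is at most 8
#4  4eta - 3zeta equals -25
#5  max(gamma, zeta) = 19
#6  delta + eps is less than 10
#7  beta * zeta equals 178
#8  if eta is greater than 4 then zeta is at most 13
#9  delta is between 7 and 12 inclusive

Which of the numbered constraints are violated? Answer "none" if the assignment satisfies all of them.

#1 zeta + theta + alpha = 15 + 8 + 3 = 26  ✔
#2 theta + delta = 8 + 9 = 17; 17 > 14  ✔
#3 gamma = 19, not > 22; antecedent false, conditional vacuously true  ✔
#4 4eta - 3zeta = 4(5) - 3(15) = -25  ✔
#5 max(19, 15) = 19  ✔
#6 delta + eps = 9 + 3 = 12; 12 ≥ 10, bound 10 not met  ✘
#7 beta * zeta = 12 * 15 = 180, not 178  ✘
#8 eta = 5 > 4, so we need zeta ≤ 13; but zeta = 15 > 13  ✘
#9 delta = 9 lies in [7, 12]  ✔

The assignment fails constraints 6, 7, and 8.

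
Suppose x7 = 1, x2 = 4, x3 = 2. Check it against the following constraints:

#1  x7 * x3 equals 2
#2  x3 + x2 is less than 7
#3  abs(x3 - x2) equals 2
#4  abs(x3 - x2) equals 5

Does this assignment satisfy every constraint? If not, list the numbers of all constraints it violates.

Constraint 4 does not hold.

#1 x7 * x3 = 1 * 2 = 2  yes
#2 x3 + x2 = 2 + 4 = 6; 6 < 7  yes
#3 abs(2 - 4) = 2  yes
#4 abs(2 - 4) = 2, not 5  no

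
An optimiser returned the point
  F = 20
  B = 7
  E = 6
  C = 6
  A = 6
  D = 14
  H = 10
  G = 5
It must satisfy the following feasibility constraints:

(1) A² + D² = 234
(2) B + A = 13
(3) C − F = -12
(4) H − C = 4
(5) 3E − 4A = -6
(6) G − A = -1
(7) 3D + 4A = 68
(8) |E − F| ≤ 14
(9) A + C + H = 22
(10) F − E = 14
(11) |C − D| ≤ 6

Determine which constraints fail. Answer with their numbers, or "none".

(1) A² + D² = 6² + 14² = 36 + 196 = 232, not 234  no
(2) B + A = 7 + 6 = 13  yes
(3) C − F = 6 − 20 = -14, not -12  no
(4) H − C = 10 − 6 = 4  yes
(5) 3E − 4A = 3(6) − 4(6) = -6  yes
(6) G − A = 5 − 6 = -1  yes
(7) 3D + 4A = 3(14) + 4(6) = 66, not 68  no
(8) |6 − 20| = 14; 14 ≤ 14  yes
(9) A + C + H = 6 + 6 + 10 = 22  yes
(10) F − E = 20 − 6 = 14  yes
(11) |6 − 14| = 8; 8 > 6, exceeds bound 6  no

Violated: 1, 3, 7, 11.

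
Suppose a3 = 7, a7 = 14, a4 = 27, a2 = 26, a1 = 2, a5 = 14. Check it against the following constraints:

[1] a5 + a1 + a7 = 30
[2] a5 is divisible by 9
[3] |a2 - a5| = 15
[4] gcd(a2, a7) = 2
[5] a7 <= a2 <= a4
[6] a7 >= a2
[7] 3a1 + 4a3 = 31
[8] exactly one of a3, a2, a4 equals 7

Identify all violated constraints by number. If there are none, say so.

No — constraints 2, 3, 6, and 7 are not satisfied.

[1] a5 + a1 + a7 = 14 + 2 + 14 = 30 — holds.
[2] 14 = 9*1 + 5, so 9 does not divide 14 — does not hold.
[3] |26 - 14| = 12, not 15 — does not hold.
[4] gcd(26, 14) = 2 — holds.
[5] values 14 <= 26 <= 27 — holds.
[6] a7 = 14, a2 = 26; 14 < 26 (want ≥) — does not hold.
[7] 3a1 + 4a3 = 3(2) + 4(7) = 34, not 31 — does not hold.
[8] a3=7, a2=26, a4=27; 1 of them equals 7 — holds.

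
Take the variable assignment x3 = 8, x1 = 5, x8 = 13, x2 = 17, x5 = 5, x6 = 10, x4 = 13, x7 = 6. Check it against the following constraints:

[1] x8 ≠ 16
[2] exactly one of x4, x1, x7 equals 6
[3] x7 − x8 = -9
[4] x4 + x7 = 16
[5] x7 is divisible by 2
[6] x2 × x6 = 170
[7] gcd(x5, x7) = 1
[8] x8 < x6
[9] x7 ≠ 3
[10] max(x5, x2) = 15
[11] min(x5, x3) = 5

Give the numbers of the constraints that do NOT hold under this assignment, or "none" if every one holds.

[1] x8 = 13, and 13 ≠ 16  yes
[2] x4=13, x1=5, x7=6; 1 of them equals 6  yes
[3] x7 − x8 = 6 − 13 = -7, not -9  no
[4] x4 + x7 = 13 + 6 = 19, not 16  no
[5] 6 / 2 = 3, so 2 divides 6  yes
[6] x2 × x6 = 17 × 10 = 170  yes
[7] gcd(5, 6) = 1  yes
[8] x8 = 13, x6 = 10; 13 ≥ 10 (want <)  no
[9] x7 = 6, and 6 ≠ 3  yes
[10] max(5, 17) = 17, not 15  no
[11] min(5, 8) = 5  yes

Violated: 3, 4, 8, 10.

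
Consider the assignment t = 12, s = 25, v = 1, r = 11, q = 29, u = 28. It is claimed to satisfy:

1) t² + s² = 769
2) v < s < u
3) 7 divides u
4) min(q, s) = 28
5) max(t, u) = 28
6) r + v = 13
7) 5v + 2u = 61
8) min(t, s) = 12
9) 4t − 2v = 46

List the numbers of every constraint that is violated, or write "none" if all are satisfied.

1) t² + s² = 12² + 25² = 144 + 625 = 769 — holds.
2) values 1 < 25 < 28 — holds.
3) 28 / 7 = 4, so 7 divides 28 — holds.
4) min(29, 25) = 25, not 28 — fails.
5) max(12, 28) = 28 — holds.
6) r + v = 11 + 1 = 12, not 13 — fails.
7) 5v + 2u = 5(1) + 2(28) = 61 — holds.
8) min(12, 25) = 12 — holds.
9) 4t − 2v = 4(12) − 2(1) = 46 — holds.

The assignment fails constraints 4 and 6.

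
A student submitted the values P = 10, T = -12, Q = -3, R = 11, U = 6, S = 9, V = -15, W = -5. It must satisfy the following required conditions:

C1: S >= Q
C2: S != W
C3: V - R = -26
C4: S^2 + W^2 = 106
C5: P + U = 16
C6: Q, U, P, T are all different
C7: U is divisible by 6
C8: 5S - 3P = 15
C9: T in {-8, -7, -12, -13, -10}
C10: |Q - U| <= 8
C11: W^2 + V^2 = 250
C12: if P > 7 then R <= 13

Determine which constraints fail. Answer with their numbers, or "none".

C1: S = 9, Q = -3; 9 ≥ -3 — holds.
C2: S = 9, W = -5; distinct — holds.
C3: V - R = -15 - 11 = -26 — holds.
C4: S^2 + W^2 = 9^2 + (-5)^2 = 81 + 25 = 106 — holds.
C5: P + U = 10 + 6 = 16 — holds.
C6: values -3, 6, 10, -12 are pairwise distinct — holds.
C7: 6 / 6 = 1, so 6 divides 6 — holds.
C8: 5S - 3P = 5(9) - 3(10) = 15 — holds.
C9: T = -12 is in {-8, -7, -12, -13, -10} — holds.
C10: |-3 - 6| = 9; 9 > 8, exceeds bound 8 — fails.
C11: W^2 + V^2 = (-5)^2 + (-15)^2 = 25 + 225 = 250 — holds.
C12: P = 10 > 7, so we need R ≤ 13; R = 11 ≤ 13 — holds.

Constraint 10 does not hold.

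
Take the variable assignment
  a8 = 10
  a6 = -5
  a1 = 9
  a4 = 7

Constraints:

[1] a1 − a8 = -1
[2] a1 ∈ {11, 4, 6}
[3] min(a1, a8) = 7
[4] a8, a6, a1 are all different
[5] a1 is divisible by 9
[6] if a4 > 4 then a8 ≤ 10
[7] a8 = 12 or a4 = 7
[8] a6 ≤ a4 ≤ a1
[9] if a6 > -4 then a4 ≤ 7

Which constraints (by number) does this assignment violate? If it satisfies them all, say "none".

Constraints 2 and 3 are violated.

[1] a1 − a8 = 9 − 10 = -1  OK
[2] a1 = 9 is not in {11, 4, 6}  FAIL
[3] min(9, 10) = 9, not 7  FAIL
[4] values 10, -5, 9 are pairwise distinct  OK
[5] 9 / 9 = 1, so 9 divides 9  OK
[6] a4 = 7 > 4, so we need a8 ≤ 10; a8 = 10 ≤ 10  OK
[7] a8 = 10 ≠ 12, but a4 = 7 = 7 (second disjunct)  OK
[8] values -5 ≤ 7 ≤ 9  OK
[9] a6 = -5, not > -4; antecedent false, conditional vacuously true  OK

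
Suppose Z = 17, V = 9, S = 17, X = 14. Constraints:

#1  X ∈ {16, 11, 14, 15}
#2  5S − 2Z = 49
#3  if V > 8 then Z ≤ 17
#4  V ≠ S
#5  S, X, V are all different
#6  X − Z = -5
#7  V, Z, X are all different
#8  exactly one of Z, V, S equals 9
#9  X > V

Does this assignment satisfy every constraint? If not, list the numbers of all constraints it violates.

Violated: 2 and 6.

#1 X = 14 is in {16, 11, 14, 15} — holds.
#2 5S − 2Z = 5(17) − 2(17) = 51, not 49 — fails.
#3 V = 9 > 8, so we need Z ≤ 17; Z = 17 ≤ 17 — holds.
#4 V = 9, S = 17; distinct — holds.
#5 values 17, 14, 9 are pairwise distinct — holds.
#6 X − Z = 14 − 17 = -3, not -5 — fails.
#7 values 9, 17, 14 are pairwise distinct — holds.
#8 Z=17, V=9, S=17; 1 of them equals 9 — holds.
#9 X = 14, V = 9; 14 > 9 — holds.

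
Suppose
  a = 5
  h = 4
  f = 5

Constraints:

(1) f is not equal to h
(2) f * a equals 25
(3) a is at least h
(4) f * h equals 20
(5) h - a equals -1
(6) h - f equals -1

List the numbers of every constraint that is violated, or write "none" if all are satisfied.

The assignment satisfies every constraint.

(1) f = 5, h = 4; distinct  ✓
(2) f * a = 5 * 5 = 25  ✓
(3) a = 5, h = 4; 5 ≥ 4  ✓
(4) f * h = 5 * 4 = 20  ✓
(5) h - a = 4 - 5 = -1  ✓
(6) h - f = 4 - 5 = -1  ✓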